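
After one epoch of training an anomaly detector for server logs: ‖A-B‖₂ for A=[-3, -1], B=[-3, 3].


d = √((-3+ 3)² + (-1-3)²)
  = √(0 + 16)
  = √16 = 4.0

4.0


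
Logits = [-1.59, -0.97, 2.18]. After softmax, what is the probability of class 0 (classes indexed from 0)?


Exponentials: e^-1.59=0.2039, e^-0.97=0.3791, e^2.18=8.8463
Sum = 9.4293
Softmax = [0.0216, 0.0402, 0.9382]
p[0] = 0.2039/9.4293 = 0.0216

0.0216


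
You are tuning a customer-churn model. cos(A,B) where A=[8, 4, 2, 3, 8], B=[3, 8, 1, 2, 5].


A·B = 8·3 + 4·8 + 2·1 + 3·2 + 8·5 = 104
‖A‖ = √157 = 12.53, ‖B‖ = √103 = 10.1489
cos = 104/(√157·√103) = 104/√16171 = 0.8178

0.8178


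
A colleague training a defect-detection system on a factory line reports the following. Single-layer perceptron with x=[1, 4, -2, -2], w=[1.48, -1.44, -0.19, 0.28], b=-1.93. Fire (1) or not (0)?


z = (1)·(1.48) + (4)·(-1.44) + (-2)·(-0.19) + (-2)·(0.28) - 1.93
  = -6.39
step(z) = 0 (z<0)

0


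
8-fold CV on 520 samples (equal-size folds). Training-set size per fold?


Fold size = 520/8 = 65
Training per fold = 520 - 65 = 455

455


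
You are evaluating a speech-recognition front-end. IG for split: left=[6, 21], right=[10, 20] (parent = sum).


Parent = [16, 41], H_parent = 0.8564
H_left = 0.7642 (n=27), H_right = 0.9183 (n=30)
H_children = (27/57)·0.7642 + (30/57)·0.9183 = 0.8453
IG = 0.8564 - 0.8453 = 0.0111

0.0111


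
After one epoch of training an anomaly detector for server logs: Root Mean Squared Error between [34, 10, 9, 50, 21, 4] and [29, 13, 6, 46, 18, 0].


MSE = 84/6 = 14
RMSE = √(84/6) = 3.7417

3.7417


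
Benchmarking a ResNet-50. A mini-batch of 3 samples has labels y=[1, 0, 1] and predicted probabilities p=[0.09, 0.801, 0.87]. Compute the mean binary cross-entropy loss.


L[0] = -ln(0.09) = 2.4079
L[1] = -ln(1-0.801) = -ln(0.199) = 1.6145
L[2] = -ln(0.87) = 0.1393
mean = (2.4079 + 1.6145 + 0.1393)/3 = 1.3872

1.3872


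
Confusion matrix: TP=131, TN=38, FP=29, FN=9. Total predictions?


Total = TP + TN + FP + FN
= 131 + 38 + 29 + 9
= 207
(Predicted positive: 160, predicted negative: 47)

207


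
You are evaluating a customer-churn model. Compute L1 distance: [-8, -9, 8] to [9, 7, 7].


d = |-8-9| + |-9-7| + |8-7|
  = 17 + 16 + 1
  = 34

34


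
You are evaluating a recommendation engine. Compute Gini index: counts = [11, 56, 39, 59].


Probabilities: [11/165, 56/165, 39/165, 59/165] ≈ [0.0667, 0.3394, 0.2364, 0.3576]
Σpᵢ² = (121 + 3136 + 1521 + 3481)/165² = 8259/27225
Gini = 1 - Σpᵢ² = 1 - 8259/27225 = 0.6966

0.6966


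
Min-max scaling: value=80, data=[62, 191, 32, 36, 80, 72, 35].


min=32, max=191
(80-32)/(191-32) = 48/159 = 0.3019

0.3019


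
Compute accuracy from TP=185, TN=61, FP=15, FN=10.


Accuracy = (TP+TN)/(TP+TN+FP+FN)
= (185+61)/(271)
= 246/271 = 90.77%

90.77%


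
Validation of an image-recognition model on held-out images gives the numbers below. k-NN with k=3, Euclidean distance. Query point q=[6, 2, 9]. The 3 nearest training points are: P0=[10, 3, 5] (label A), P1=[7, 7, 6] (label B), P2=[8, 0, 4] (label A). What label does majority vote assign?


d(q,P0) = 5.7446  (label A)
d(q,P1) = 5.9161  (label B)
d(q,P2) = 5.7446  (label A)
Votes: A=2, B=1
Majority → A

A


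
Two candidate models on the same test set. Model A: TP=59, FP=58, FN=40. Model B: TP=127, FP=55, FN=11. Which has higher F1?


Model A: P=59/117=0.5043, R=59/99=0.596, F1=2PR/(P+R)=2TP/(2TP+FP+FN)=118/216=0.5463
Model B: P=127/182=0.6978, R=127/138=0.9203, F1=2PR/(P+R)=2TP/(2TP+FP+FN)=254/320=0.7937
0.5463 < 0.7937 → Model B

Model B


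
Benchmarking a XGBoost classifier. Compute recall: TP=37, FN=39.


Recall = TP/(TP+FN)
= 37/(37+39)
= 37/76 = 48.68%

48.68%


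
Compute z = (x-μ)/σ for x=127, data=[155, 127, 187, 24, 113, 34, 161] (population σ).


μ = 114.4286, σ = 58.4169
z = (127 - 114.4286)/58.4169 = 0.2152

0.2152


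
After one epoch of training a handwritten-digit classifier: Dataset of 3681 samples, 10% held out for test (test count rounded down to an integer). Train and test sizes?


Test = ⌊3681·10/100⌋ = 368
Train = 3681 - 368 = 3313

Train: 3313, Test: 368


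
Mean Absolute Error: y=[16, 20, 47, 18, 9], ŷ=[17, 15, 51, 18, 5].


Absolute errors: |16-17|=1, |20-15|=5, |47-51|=4, |18-18|=0, |9-5|=4
Sum = 14
MAE = 14/5 = 14/5

14/5


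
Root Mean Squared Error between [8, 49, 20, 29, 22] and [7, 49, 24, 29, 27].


MSE = 42/5 = 8.4
RMSE = √(42/5) = 2.8983

2.8983


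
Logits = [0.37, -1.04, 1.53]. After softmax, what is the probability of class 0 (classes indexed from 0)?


Exponentials: e^0.37=1.4477, e^-1.04=0.3535, e^1.53=4.6182
Sum = 6.4194
Softmax = [0.2255, 0.0551, 0.7194]
p[0] = 1.4477/6.4194 = 0.2255

0.2255


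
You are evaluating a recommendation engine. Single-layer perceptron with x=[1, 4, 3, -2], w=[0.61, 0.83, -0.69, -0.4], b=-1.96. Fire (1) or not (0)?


z = (1)·(0.61) + (4)·(0.83) + (3)·(-0.69) + (-2)·(-0.4) - 1.96
  = 0.7
step(z) = 1 (z≥0)

1


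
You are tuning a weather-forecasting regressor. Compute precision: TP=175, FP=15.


Precision = TP/(TP+FP)
= 175/(175+15)
= 175/190 = 92.11%

92.11%


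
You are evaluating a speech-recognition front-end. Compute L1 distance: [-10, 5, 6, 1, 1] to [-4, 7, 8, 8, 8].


d = |-10+ 4| + |5-7| + |6-8| + |1-8| + |1-8|
  = 6 + 2 + 2 + 7 + 7
  = 24

24


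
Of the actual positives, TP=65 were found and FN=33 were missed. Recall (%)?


Recall = TP/(TP+FN)
= 65/(65+33)
= 65/98 = 66.33%

66.33%


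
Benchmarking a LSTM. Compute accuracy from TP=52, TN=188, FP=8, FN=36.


Accuracy = (TP+TN)/(TP+TN+FP+FN)
= (52+188)/(284)
= 240/284 = 84.51%

84.51%


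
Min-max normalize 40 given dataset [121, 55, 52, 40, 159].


min=40, max=159
(40-40)/(159-40) = 0/119 = 0.0

0.0


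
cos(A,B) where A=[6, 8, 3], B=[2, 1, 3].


A·B = 6·2 + 8·1 + 3·3 = 29
‖A‖ = √109 = 10.4403, ‖B‖ = √14 = 3.7417
cos = 29/(√109·√14) = 29/√1526 = 0.7424

0.7424


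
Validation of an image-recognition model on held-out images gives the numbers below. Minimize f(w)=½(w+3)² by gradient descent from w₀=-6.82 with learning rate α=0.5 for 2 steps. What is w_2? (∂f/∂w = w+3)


step 1: grad = -6.82+3 = -3.82; w = -6.82 - 0.5·(-3.82) = -4.91
step 2: grad = -4.91+3 = -1.91; w = -4.91 - 0.5·(-1.91) = -3.955

-3.955


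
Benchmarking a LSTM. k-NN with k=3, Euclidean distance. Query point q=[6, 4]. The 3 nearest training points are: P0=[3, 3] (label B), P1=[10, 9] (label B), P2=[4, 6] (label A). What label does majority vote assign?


d(q,P0) = 3.1623  (label B)
d(q,P1) = 6.4031  (label B)
d(q,P2) = 2.8284  (label A)
Votes: A=1, B=2
Majority → B

B


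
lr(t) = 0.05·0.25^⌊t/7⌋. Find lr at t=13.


n_drops = ⌊13/7⌋ = 1
lr = 0.05·0.25^1 = 0.05·0.25 = 0.0125

0.0125


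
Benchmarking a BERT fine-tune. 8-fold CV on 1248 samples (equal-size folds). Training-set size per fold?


Fold size = 1248/8 = 156
Training per fold = 1248 - 156 = 1092

1092


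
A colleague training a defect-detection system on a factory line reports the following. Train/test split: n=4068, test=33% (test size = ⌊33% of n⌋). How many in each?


Test = ⌊4068·33/100⌋ = 1342
Train = 4068 - 1342 = 2726

Train: 2726, Test: 1342


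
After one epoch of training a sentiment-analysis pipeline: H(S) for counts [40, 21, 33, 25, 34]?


Probabilities: [40/153, 21/153, 33/153, 25/153, 34/153] ≈ [0.2614, 0.1373, 0.2157, 0.1634, 0.2222]
H = -((40/153)·log₂(40/153) + (21/153)·log₂(21/153) + (33/153)·log₂(33/153) + (25/153)·log₂(25/153) + (34/153)·log₂(34/153))
  = 2.2858 bits

2.2858 bits


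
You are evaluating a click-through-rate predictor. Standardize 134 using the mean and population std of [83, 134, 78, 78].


μ = 93.25, σ = 23.6154
z = (134 - 93.25)/23.6154 = 1.7256

1.7256


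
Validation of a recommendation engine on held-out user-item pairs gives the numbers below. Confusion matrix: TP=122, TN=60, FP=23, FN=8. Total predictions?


Total = TP + TN + FP + FN
= 122 + 60 + 23 + 8
= 213
(Predicted positive: 145, predicted negative: 68)

213


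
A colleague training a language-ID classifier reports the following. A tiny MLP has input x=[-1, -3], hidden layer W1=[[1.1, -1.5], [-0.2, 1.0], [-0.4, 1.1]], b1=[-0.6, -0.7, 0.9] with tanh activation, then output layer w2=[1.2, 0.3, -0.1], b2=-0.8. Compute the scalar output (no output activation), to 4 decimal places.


z1[0] = (1.1)·(-1) + (-1.5)·(-3) - 0.6 = 2.8
z1[1] = (-0.2)·(-1) + (1.0)·(-3) - 0.7 = -3.5
z1[2] = (-0.4)·(-1) + (1.1)·(-3) + 0.9 = -2.0
h = tanh(z1) = [0.9926, -0.9982, -0.964]
output = (1.2)·(0.9926) + (0.3)·(-0.9982) + (-0.1)·(-0.964) - 0.8 = 0.1881

0.1881


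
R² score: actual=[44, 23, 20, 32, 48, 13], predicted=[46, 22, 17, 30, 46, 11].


ȳ = 30
SS_res = Σ(y-ŷ)² = 26
SS_tot = Σ(y-ȳ)² = 962
R² = 1 - SS_res/SS_tot = 1 - 0.027 = 0.973

0.973


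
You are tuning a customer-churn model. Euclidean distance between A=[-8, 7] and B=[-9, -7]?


d = √((-8+ 9)² + (7+ 7)²)
  = √(1 + 196)
  = √197 = 14.0357

14.0357


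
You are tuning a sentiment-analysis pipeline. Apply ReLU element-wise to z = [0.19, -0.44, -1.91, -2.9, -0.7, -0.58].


ReLU(0.19) = max(0, 0.19) = 0.19
ReLU(-0.44) = max(0, -0.44) = 0.0
ReLU(-1.91) = max(0, -1.91) = 0.0
ReLU(-2.9) = max(0, -2.9) = 0.0
ReLU(-0.7) = max(0, -0.7) = 0.0
ReLU(-0.58) = max(0, -0.58) = 0.0
result = [0.19, 0.0, 0.0, 0.0, 0.0, 0.0]

[0.19, 0.0, 0.0, 0.0, 0.0, 0.0]


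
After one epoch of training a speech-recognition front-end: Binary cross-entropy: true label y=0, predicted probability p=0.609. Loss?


BCE = -[y·ln(p) + (1-y)·ln(1-p)]
= -0 - 1·ln(1-0.609)
= -ln(0.391) = 0.939

0.939


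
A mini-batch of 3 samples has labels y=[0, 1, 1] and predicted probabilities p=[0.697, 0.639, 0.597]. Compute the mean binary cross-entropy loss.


L[0] = -ln(1-0.697) = -ln(0.303) = 1.194
L[1] = -ln(0.639) = 0.4479
L[2] = -ln(0.597) = 0.5158
mean = (1.194 + 0.4479 + 0.5158)/3 = 0.7192

0.7192


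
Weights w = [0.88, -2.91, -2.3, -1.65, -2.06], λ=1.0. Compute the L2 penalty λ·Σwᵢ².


‖w‖₂² = (0.88)² + (-2.91)² + (-2.3)² + (-1.65)² + (-2.06)²
     = 0.7744 + 8.4681 + 5.29 + 2.7225 + 4.2436
     = 21.4986
λ·‖w‖₂² = 1.0·21.4986 = 21.4986

21.4986


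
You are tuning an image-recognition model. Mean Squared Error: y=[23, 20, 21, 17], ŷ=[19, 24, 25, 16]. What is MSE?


Squared errors: (23-19)²=16, (20-24)²=16, (21-25)²=16, (17-16)²=1
Sum = 49
MSE = 49/4 = 49/4

49/4


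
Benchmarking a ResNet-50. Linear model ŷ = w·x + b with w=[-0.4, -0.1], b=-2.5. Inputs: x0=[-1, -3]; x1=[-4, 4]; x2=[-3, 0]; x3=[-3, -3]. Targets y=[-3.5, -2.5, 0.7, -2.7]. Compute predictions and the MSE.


ŷ0 = (-0.4)·(-1) + (-0.1)·(-3) - 2.5 = -1.8
ŷ1 = (-0.4)·(-4) + (-0.1)·(4) - 2.5 = -1.3
ŷ2 = (-0.4)·(-3) + (-0.1)·(0) - 2.5 = -1.3
ŷ3 = (-0.4)·(-3) + (-0.1)·(-3) - 2.5 = -1.0
errors² = [2.89, 1.44, 4.0, 2.89]
MSE = 11.2200/4 = 2.805

2.805


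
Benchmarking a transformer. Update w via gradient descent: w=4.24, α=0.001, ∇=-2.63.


w_new = w - α·∇
= 4.24 - 0.001·-2.63
= 4.24 + 0.00263
= 4.24263

4.24263


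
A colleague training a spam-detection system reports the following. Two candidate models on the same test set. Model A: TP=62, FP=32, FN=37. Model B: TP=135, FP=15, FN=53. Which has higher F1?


Model A: P=62/94=0.6596, R=62/99=0.6263, F1=2PR/(P+R)=2TP/(2TP+FP+FN)=124/193=0.6425
Model B: P=135/150=0.9, R=135/188=0.7181, F1=2PR/(P+R)=2TP/(2TP+FP+FN)=270/338=0.7988
0.6425 < 0.7988 → Model B

Model B


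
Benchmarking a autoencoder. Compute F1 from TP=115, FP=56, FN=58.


Precision = 115/171 = 0.6725
Recall = 115/173 = 0.6647
F1 = 2·P·R/(P+R) = 2·TP/(2·TP+FP+FN) = 230/(230+56+58) = 230/344 = 0.6686

0.6686


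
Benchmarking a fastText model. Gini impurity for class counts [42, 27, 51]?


Probabilities: [42/120, 27/120, 51/120] ≈ [0.35, 0.225, 0.425]
Σpᵢ² = (1764 + 729 + 2601)/120² = 5094/14400
Gini = 1 - Σpᵢ² = 1 - 5094/14400 = 0.6462

0.6462


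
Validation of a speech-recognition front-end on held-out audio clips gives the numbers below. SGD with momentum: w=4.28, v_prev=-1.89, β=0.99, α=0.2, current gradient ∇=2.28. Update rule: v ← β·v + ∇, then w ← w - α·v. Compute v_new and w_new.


v_new = 0.99·-1.89 + 2.28 = -1.8711 + 2.28 = 0.4089
w_new = 4.28 - 0.2·0.4089 = 4.28 - 0.08178 = 4.19822

v_new=0.4089, w_new=4.19822


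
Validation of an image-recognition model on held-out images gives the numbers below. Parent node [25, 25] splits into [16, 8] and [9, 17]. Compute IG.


Parent = [25, 25], H_parent = 1
H_left = 0.9183 (n=24), H_right = 0.9306 (n=26)
H_children = (24/50)·0.9183 + (26/50)·0.9306 = 0.9247
IG = 1 - 0.9247 = 0.0753

0.0753


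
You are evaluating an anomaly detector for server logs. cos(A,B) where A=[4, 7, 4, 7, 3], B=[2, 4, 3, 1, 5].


A·B = 4·2 + 7·4 + 4·3 + 7·1 + 3·5 = 70
‖A‖ = √139 = 11.7898, ‖B‖ = √55 = 7.4162
cos = 70/(√139·√55) = 70/√7645 = 0.8006

0.8006


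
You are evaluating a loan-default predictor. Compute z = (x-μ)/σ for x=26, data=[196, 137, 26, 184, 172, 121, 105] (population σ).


μ = 134.4286, σ = 54.0763
z = (26 - 134.4286)/54.0763 = -2.0051

-2.0051


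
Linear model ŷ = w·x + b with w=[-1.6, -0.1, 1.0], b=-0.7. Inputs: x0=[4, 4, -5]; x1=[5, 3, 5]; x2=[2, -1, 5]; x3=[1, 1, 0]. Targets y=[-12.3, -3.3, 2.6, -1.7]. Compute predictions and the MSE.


ŷ0 = (-1.6)·(4) + (-0.1)·(4) + (1.0)·(-5) - 0.7 = -12.5
ŷ1 = (-1.6)·(5) + (-0.1)·(3) + (1.0)·(5) - 0.7 = -4.0
ŷ2 = (-1.6)·(2) + (-0.1)·(-1) + (1.0)·(5) - 0.7 = 1.2
ŷ3 = (-1.6)·(1) + (-0.1)·(1) + (1.0)·(0) - 0.7 = -2.4
errors² = [0.04, 0.49, 1.96, 0.49]
MSE = 2.9800/4 = 0.745

0.745


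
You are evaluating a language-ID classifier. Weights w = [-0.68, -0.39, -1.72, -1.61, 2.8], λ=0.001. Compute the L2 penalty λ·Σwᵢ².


‖w‖₂² = (-0.68)² + (-0.39)² + (-1.72)² + (-1.61)² + (2.8)²
     = 0.4624 + 0.1521 + 2.9584 + 2.5921 + 7.84
     = 14.005
λ·‖w‖₂² = 0.001·14.005 = 0.014005

0.014005


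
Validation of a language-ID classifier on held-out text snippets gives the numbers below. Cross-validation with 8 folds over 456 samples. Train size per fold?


Fold size = 456/8 = 57
Training per fold = 456 - 57 = 399

399


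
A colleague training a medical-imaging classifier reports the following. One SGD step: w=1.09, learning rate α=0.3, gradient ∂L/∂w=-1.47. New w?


w_new = w - α·∇
= 1.09 - 0.3·-1.47
= 1.09 + 0.441
= 1.531

1.531


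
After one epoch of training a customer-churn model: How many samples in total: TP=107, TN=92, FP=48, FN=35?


Total = TP + TN + FP + FN
= 107 + 92 + 48 + 35
= 282
(Predicted positive: 155, predicted negative: 127)

282


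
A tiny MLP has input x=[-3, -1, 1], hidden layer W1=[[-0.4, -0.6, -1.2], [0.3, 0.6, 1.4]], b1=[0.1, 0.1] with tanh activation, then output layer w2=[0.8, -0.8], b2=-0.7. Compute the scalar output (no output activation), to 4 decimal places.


z1[0] = (-0.4)·(-3) + (-0.6)·(-1) + (-1.2)·(1) + 0.1 = 0.7
z1[1] = (0.3)·(-3) + (0.6)·(-1) + (1.4)·(1) + 0.1 = 0.0
h = tanh(z1) = [0.6044, 0.0]
output = (0.8)·(0.6044) + (-0.8)·(0.0) - 0.7 = -0.2165

-0.2165


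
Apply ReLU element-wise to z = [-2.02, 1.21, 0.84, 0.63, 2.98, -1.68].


ReLU(-2.02) = max(0, -2.02) = 0.0
ReLU(1.21) = max(0, 1.21) = 1.21
ReLU(0.84) = max(0, 0.84) = 0.84
ReLU(0.63) = max(0, 0.63) = 0.63
ReLU(2.98) = max(0, 2.98) = 2.98
ReLU(-1.68) = max(0, -1.68) = 0.0
result = [0.0, 1.21, 0.84, 0.63, 2.98, 0.0]

[0.0, 1.21, 0.84, 0.63, 2.98, 0.0]


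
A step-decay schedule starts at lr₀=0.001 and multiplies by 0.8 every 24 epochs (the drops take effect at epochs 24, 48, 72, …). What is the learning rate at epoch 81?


n_drops = ⌊81/24⌋ = 3
lr = 0.001·0.8^3 = 0.001·0.512 = 0.000512

0.000512


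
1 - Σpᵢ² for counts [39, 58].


Probabilities: [39/97, 58/97] ≈ [0.4021, 0.5979]
Σpᵢ² = (1521 + 3364)/97² = 4885/9409
Gini = 1 - Σpᵢ² = 1 - 4885/9409 = 0.4808

0.4808


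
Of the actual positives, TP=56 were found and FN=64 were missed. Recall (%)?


Recall = TP/(TP+FN)
= 56/(56+64)
= 56/120 = 46.67%

46.67%


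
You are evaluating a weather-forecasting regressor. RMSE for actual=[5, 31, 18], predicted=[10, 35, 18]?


MSE = 41/3 = 13.6667
RMSE = √(41/3) = 3.6968

3.6968


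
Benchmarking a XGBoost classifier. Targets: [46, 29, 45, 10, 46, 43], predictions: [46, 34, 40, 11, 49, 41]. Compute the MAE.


Absolute errors: |46-46|=0, |29-34|=5, |45-40|=5, |10-11|=1, |46-49|=3, |43-41|=2
Sum = 16
MAE = 16/6 = 8/3

8/3


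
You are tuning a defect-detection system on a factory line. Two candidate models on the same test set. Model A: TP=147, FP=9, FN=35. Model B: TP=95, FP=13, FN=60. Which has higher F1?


Model A: P=147/156=0.9423, R=147/182=0.8077, F1=2PR/(P+R)=2TP/(2TP+FP+FN)=294/338=0.8698
Model B: P=95/108=0.8796, R=95/155=0.6129, F1=2PR/(P+R)=2TP/(2TP+FP+FN)=190/263=0.7224
0.8698 > 0.7224 → Model A

Model A


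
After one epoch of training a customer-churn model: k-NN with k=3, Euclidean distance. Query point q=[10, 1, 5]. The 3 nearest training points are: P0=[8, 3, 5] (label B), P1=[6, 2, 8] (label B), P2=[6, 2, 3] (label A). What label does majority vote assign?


d(q,P0) = 2.8284  (label B)
d(q,P1) = 5.099  (label B)
d(q,P2) = 4.5826  (label A)
Votes: A=1, B=2
Majority → B

B


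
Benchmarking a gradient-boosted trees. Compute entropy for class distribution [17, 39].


Probabilities: [17/56, 39/56] ≈ [0.3036, 0.6964]
H = -((17/56)·log₂(17/56) + (39/56)·log₂(39/56))
  = 0.8856 bits

0.8856 bits


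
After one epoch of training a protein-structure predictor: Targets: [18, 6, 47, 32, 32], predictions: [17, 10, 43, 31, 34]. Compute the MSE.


Squared errors: (18-17)²=1, (6-10)²=16, (47-43)²=16, (32-31)²=1, (32-34)²=4
Sum = 38
MSE = 38/5 = 38/5

38/5


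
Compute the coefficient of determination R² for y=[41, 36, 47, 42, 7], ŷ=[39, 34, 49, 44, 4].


ȳ = 34.6
SS_res = Σ(y-ŷ)² = 25
SS_tot = Σ(y-ȳ)² = 1013.2
R² = 1 - SS_res/SS_tot = 1 - 0.0247 = 0.9753

0.9753


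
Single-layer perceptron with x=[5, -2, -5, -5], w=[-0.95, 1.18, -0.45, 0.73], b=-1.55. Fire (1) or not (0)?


z = (5)·(-0.95) + (-2)·(1.18) + (-5)·(-0.45) + (-5)·(0.73) - 1.55
  = -10.06
step(z) = 0 (z<0)

0


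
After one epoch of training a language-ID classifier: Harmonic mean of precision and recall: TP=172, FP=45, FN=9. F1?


Precision = 172/217 = 0.7926
Recall = 172/181 = 0.9503
F1 = 2·P·R/(P+R) = 2·TP/(2·TP+FP+FN) = 344/(344+45+9) = 344/398 = 0.8643

0.8643


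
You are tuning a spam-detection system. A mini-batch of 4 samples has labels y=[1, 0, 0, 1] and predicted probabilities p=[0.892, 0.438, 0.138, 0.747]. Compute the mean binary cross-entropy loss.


L[0] = -ln(0.892) = 0.1143
L[1] = -ln(1-0.438) = -ln(0.562) = 0.5763
L[2] = -ln(1-0.138) = -ln(0.862) = 0.1485
L[3] = -ln(0.747) = 0.2917
mean = (0.1143 + 0.5763 + 0.1485 + 0.2917)/4 = 0.2827

0.2827


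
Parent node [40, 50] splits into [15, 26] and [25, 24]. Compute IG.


Parent = [40, 50], H_parent = 0.9911
H_left = 0.9474 (n=41), H_right = 0.9997 (n=49)
H_children = (41/90)·0.9474 + (49/90)·0.9997 = 0.9759
IG = 0.9911 - 0.9759 = 0.0152

0.0152


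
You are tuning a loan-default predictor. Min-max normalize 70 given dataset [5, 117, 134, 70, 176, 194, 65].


min=5, max=194
(70-5)/(194-5) = 65/189 = 0.3439

0.3439


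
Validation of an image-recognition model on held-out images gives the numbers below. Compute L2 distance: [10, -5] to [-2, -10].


d = √((10+ 2)² + (-5+ 10)²)
  = √(144 + 25)
  = √169 = 13.0

13.0


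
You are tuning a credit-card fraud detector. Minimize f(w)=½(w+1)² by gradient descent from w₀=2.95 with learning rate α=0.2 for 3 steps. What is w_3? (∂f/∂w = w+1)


step 1: grad = 2.95+1 = 3.95; w = 2.95 - 0.2·(3.95) = 2.16
step 2: grad = 2.16+1 = 3.16; w = 2.16 - 0.2·(3.16) = 1.528
step 3: grad = 1.528+1 = 2.528; w = 1.528 - 0.2·(2.528) = 1.0224

1.0224


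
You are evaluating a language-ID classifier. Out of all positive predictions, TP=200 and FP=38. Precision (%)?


Precision = TP/(TP+FP)
= 200/(200+38)
= 200/238 = 84.03%

84.03%


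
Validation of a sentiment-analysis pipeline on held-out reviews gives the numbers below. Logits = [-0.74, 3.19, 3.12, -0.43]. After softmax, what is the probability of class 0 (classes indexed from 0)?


Exponentials: e^-0.74=0.4771, e^3.19=24.2884, e^3.12=22.6464, e^-0.43=0.6505
Sum = 48.0624
Softmax = [0.0099, 0.5054, 0.4712, 0.0135]
p[0] = 0.4771/48.0624 = 0.0099

0.0099


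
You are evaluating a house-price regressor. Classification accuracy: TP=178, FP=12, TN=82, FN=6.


Accuracy = (TP+TN)/(TP+TN+FP+FN)
= (178+82)/(278)
= 260/278 = 93.53%

93.53%


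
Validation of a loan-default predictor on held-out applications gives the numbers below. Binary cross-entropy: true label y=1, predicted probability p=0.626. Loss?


BCE = -[y·ln(p) + (1-y)·ln(1-p)]
= -1·ln(0.626) - 0
= -ln(0.626) = 0.4684

0.4684


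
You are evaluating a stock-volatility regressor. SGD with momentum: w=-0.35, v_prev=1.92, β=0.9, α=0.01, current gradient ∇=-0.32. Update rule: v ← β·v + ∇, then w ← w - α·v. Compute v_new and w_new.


v_new = 0.9·1.92 - 0.32 = 1.728 - 0.32 = 1.408
w_new = -0.35 - 0.01·1.408 = -0.35 - 0.01408 = -0.36408

v_new=1.408, w_new=-0.36408


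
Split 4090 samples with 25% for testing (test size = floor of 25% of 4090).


Test = ⌊4090·25/100⌋ = 1022
Train = 4090 - 1022 = 3068

Train: 3068, Test: 1022


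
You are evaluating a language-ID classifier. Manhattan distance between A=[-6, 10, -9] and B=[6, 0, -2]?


d = |-6-6| + |10-0| + |-9+ 2|
  = 12 + 10 + 7
  = 29

29


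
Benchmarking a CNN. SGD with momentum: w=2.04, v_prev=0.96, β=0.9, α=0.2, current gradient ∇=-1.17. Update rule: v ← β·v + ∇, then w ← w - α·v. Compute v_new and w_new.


v_new = 0.9·0.96 - 1.17 = 0.864 - 1.17 = -0.306
w_new = 2.04 - 0.2·-0.306 = 2.04 + 0.0612 = 2.1012

v_new=-0.306, w_new=2.1012


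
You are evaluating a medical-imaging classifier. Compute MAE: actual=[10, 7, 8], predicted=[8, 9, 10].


Absolute errors: |10-8|=2, |7-9|=2, |8-10|=2
Sum = 6
MAE = 6/3 = 2

2


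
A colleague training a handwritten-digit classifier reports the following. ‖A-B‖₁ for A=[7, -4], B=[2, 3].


d = |7-2| + |-4-3|
  = 5 + 7
  = 12

12


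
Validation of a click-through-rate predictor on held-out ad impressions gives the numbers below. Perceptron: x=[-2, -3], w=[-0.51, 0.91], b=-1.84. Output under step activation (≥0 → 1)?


z = (-2)·(-0.51) + (-3)·(0.91) - 1.84
  = -3.55
step(z) = 0 (z<0)

0


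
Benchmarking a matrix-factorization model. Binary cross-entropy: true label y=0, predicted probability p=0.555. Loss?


BCE = -[y·ln(p) + (1-y)·ln(1-p)]
= -0 - 1·ln(1-0.555)
= -ln(0.445) = 0.8097

0.8097


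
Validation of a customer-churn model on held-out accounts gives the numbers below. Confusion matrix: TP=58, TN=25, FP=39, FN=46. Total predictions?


Total = TP + TN + FP + FN
= 58 + 25 + 39 + 46
= 168
(Predicted positive: 97, predicted negative: 71)

168


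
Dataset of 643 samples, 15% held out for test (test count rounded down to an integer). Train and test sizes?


Test = ⌊643·15/100⌋ = 96
Train = 643 - 96 = 547

Train: 547, Test: 96


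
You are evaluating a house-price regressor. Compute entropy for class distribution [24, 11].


Probabilities: [24/35, 11/35] ≈ [0.6857, 0.3143]
H = -((24/35)·log₂(24/35) + (11/35)·log₂(11/35))
  = 0.8981 bits

0.8981 bits


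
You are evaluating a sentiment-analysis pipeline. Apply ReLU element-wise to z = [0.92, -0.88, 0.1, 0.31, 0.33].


ReLU(0.92) = max(0, 0.92) = 0.92
ReLU(-0.88) = max(0, -0.88) = 0.0
ReLU(0.1) = max(0, 0.1) = 0.1
ReLU(0.31) = max(0, 0.31) = 0.31
ReLU(0.33) = max(0, 0.33) = 0.33
result = [0.92, 0.0, 0.1, 0.31, 0.33]

[0.92, 0.0, 0.1, 0.31, 0.33]


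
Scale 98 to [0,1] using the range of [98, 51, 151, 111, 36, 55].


min=36, max=151
(98-36)/(151-36) = 62/115 = 0.5391

0.5391


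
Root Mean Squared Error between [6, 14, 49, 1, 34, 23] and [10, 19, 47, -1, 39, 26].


MSE = 83/6 = 13.8333
RMSE = √(83/6) = 3.7193

3.7193


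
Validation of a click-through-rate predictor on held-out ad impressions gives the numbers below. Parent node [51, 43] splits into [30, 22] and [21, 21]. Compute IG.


Parent = [51, 43], H_parent = 0.9948
H_left = 0.9829 (n=52), H_right = 1 (n=42)
H_children = (52/94)·0.9829 + (42/94)·1 = 0.9905
IG = 0.9948 - 0.9905 = 0.0043

0.0043


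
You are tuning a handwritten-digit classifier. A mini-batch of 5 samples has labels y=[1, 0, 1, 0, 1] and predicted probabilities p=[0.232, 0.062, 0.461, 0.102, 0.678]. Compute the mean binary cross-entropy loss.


L[0] = -ln(0.232) = 1.461
L[1] = -ln(1-0.062) = -ln(0.938) = 0.064
L[2] = -ln(0.461) = 0.7744
L[3] = -ln(1-0.102) = -ln(0.898) = 0.1076
L[4] = -ln(0.678) = 0.3886
mean = (1.461 + 0.064 + 0.7744 + 0.1076 + 0.3886)/5 = 0.5591

0.5591


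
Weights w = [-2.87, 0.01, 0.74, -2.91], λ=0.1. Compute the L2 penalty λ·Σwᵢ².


‖w‖₂² = (-2.87)² + (0.01)² + (0.74)² + (-2.91)²
     = 8.2369 + 0.0001 + 0.5476 + 8.4681
     = 17.2527
λ·‖w‖₂² = 0.1·17.2527 = 1.72527

1.72527


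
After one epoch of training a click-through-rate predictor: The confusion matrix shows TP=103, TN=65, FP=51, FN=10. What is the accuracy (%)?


Accuracy = (TP+TN)/(TP+TN+FP+FN)
= (103+65)/(229)
= 168/229 = 73.36%

73.36%


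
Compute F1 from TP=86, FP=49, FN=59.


Precision = 86/135 = 0.637
Recall = 86/145 = 0.5931
F1 = 2·P·R/(P+R) = 2·TP/(2·TP+FP+FN) = 172/(172+49+59) = 172/280 = 0.6143

0.6143


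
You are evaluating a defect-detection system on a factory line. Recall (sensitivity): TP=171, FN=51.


Recall = TP/(TP+FN)
= 171/(171+51)
= 171/222 = 77.03%

77.03%


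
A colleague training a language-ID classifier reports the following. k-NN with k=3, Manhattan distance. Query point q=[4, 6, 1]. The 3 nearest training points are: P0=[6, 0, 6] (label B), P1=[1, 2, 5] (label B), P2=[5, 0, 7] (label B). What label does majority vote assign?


d(q,P0) = 13  (label B)
d(q,P1) = 11  (label B)
d(q,P2) = 13  (label B)
Votes: A=0, B=3
Majority → B

B


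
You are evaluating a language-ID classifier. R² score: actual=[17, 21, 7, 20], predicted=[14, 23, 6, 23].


ȳ = 16.25
SS_res = Σ(y-ŷ)² = 23
SS_tot = Σ(y-ȳ)² = 122.75
R² = 1 - SS_res/SS_tot = 1 - 0.1874 = 0.8126

0.8126


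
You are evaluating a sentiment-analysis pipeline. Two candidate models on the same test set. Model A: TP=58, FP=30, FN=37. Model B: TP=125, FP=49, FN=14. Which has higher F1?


Model A: P=58/88=0.6591, R=58/95=0.6105, F1=2PR/(P+R)=2TP/(2TP+FP+FN)=116/183=0.6339
Model B: P=125/174=0.7184, R=125/139=0.8993, F1=2PR/(P+R)=2TP/(2TP+FP+FN)=250/313=0.7987
0.6339 < 0.7987 → Model B

Model B


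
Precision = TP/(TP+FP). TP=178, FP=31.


Precision = TP/(TP+FP)
= 178/(178+31)
= 178/209 = 85.17%

85.17%


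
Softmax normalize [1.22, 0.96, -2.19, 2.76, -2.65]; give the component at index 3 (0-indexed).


Exponentials: e^1.22=3.3872, e^0.96=2.6117, e^-2.19=0.1119, e^2.76=15.7998, e^-2.65=0.0707
Sum = 21.9813
Softmax = [0.1541, 0.1188, 0.0051, 0.7188, 0.0032]
p[3] = 15.7998/21.9813 = 0.7188

0.7188


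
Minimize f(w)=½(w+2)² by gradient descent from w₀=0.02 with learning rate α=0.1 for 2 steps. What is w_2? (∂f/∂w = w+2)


step 1: grad = 0.02+2 = 2.02; w = 0.02 - 0.1·(2.02) = -0.182
step 2: grad = -0.182+2 = 1.818; w = -0.182 - 0.1·(1.818) = -0.3638

-0.3638


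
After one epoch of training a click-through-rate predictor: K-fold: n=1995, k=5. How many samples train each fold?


Fold size = 1995/5 = 399
Training per fold = 1995 - 399 = 1596

1596


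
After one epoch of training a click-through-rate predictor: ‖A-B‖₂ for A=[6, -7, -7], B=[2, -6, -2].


d = √((6-2)² + (-7+ 6)² + (-7+ 2)²)
  = √(16 + 1 + 25)
  = √42 = 6.4807

6.4807


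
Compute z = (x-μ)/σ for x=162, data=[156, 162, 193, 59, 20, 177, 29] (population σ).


μ = 113.7143, σ = 69.0377
z = (162 - 113.7143)/69.0377 = 0.6994

0.6994


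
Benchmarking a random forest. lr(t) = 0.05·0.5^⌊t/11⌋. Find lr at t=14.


n_drops = ⌊14/11⌋ = 1
lr = 0.05·0.5^1 = 0.05·0.5 = 0.025

0.025


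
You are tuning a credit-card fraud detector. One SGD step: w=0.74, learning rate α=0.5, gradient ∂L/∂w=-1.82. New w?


w_new = w - α·∇
= 0.74 - 0.5·-1.82
= 0.74 + 0.91
= 1.65

1.65


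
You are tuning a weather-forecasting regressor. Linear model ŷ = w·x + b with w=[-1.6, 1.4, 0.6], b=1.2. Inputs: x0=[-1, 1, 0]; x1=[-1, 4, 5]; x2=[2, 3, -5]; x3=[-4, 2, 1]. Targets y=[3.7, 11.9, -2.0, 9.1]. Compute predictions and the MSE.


ŷ0 = (-1.6)·(-1) + (1.4)·(1) + (0.6)·(0) + 1.2 = 4.2
ŷ1 = (-1.6)·(-1) + (1.4)·(4) + (0.6)·(5) + 1.2 = 11.4
ŷ2 = (-1.6)·(2) + (1.4)·(3) + (0.6)·(-5) + 1.2 = -0.8
ŷ3 = (-1.6)·(-4) + (1.4)·(2) + (0.6)·(1) + 1.2 = 11.0
errors² = [0.25, 0.25, 1.44, 3.61]
MSE = 5.5500/4 = 1.3875

1.3875


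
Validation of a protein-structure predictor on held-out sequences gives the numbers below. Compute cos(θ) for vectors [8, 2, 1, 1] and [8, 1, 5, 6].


A·B = 8·8 + 2·1 + 1·5 + 1·6 = 77
‖A‖ = √70 = 8.3666, ‖B‖ = √126 = 11.225
cos = 77/(√70·√126) = 77/√8820 = 0.8199

0.8199


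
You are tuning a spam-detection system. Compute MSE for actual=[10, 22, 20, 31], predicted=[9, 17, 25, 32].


Squared errors: (10-9)²=1, (22-17)²=25, (20-25)²=25, (31-32)²=1
Sum = 52
MSE = 52/4 = 13

13


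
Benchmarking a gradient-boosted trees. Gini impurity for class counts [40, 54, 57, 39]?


Probabilities: [40/190, 54/190, 57/190, 39/190] ≈ [0.2105, 0.2842, 0.3, 0.2053]
Σpᵢ² = (1600 + 2916 + 3249 + 1521)/190² = 9286/36100
Gini = 1 - Σpᵢ² = 1 - 9286/36100 = 0.7428

0.7428


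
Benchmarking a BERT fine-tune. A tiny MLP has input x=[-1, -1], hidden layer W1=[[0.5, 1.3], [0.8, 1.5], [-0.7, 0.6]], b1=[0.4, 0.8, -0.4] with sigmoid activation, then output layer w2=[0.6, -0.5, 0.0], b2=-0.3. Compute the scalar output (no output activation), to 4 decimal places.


z1[0] = (0.5)·(-1) + (1.3)·(-1) + 0.4 = -1.4
z1[1] = (0.8)·(-1) + (1.5)·(-1) + 0.8 = -1.5
z1[2] = (-0.7)·(-1) + (0.6)·(-1) - 0.4 = -0.3
h = sigmoid(z1) = [0.1978, 0.1824, 0.4256]
output = (0.6)·(0.1978) + (-0.5)·(0.1824) + (0.0)·(0.4256) - 0.3 = -0.2725

-0.2725


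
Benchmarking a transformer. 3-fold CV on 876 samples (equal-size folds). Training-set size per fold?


Fold size = 876/3 = 292
Training per fold = 876 - 292 = 584

584


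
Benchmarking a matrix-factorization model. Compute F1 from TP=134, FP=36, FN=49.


Precision = 134/170 = 0.7882
Recall = 134/183 = 0.7322
F1 = 2·P·R/(P+R) = 2·TP/(2·TP+FP+FN) = 268/(268+36+49) = 268/353 = 0.7592

0.7592


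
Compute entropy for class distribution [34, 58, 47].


Probabilities: [34/139, 58/139, 47/139] ≈ [0.2446, 0.4173, 0.3381]
H = -((34/139)·log₂(34/139) + (58/139)·log₂(58/139) + (47/139)·log₂(47/139))
  = 1.552 bits

1.552 bits


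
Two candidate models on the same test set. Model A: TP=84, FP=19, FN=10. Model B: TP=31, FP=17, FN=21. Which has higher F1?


Model A: P=84/103=0.8155, R=84/94=0.8936, F1=2PR/(P+R)=2TP/(2TP+FP+FN)=168/197=0.8528
Model B: P=31/48=0.6458, R=31/52=0.5962, F1=2PR/(P+R)=2TP/(2TP+FP+FN)=62/100=0.62
0.8528 > 0.62 → Model A

Model A


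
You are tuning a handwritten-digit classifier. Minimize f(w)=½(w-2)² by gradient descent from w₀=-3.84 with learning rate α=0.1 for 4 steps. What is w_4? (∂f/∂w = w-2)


step 1: grad = -3.84-2 = -5.84; w = -3.84 - 0.1·(-5.84) = -3.256
step 2: grad = -3.256-2 = -5.256; w = -3.256 - 0.1·(-5.256) = -2.7304
step 3: grad = -2.7304-2 = -4.7304; w = -2.7304 - 0.1·(-4.7304) = -2.25736
step 4: grad = -2.25736-2 = -4.25736; w = -2.25736 - 0.1·(-4.25736) = -1.831624

-1.831624


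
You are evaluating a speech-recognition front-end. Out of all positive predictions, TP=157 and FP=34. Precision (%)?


Precision = TP/(TP+FP)
= 157/(157+34)
= 157/191 = 82.2%

82.2%


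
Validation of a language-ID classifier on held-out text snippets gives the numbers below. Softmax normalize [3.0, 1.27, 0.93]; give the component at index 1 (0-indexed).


Exponentials: e^3.0=20.0855, e^1.27=3.5609, e^0.93=2.5345
Sum = 26.1809
Softmax = [0.7672, 0.136, 0.0968]
p[1] = 3.5609/26.1809 = 0.136

0.136


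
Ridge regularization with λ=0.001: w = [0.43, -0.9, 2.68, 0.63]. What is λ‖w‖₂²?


‖w‖₂² = (0.43)² + (-0.9)² + (2.68)² + (0.63)²
     = 0.1849 + 0.81 + 7.1824 + 0.3969
     = 8.5742
λ·‖w‖₂² = 0.001·8.5742 = 0.008574

0.008574


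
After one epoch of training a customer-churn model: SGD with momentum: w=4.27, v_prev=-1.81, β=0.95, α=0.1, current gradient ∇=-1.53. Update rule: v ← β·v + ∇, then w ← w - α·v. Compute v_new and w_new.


v_new = 0.95·-1.81 - 1.53 = -1.7195 - 1.53 = -3.2495
w_new = 4.27 - 0.1·-3.2495 = 4.27 + 0.32495 = 4.59495

v_new=-3.2495, w_new=4.59495


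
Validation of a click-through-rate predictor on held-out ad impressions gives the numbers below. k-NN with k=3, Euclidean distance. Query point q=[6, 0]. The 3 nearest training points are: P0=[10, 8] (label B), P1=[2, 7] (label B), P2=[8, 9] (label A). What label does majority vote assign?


d(q,P0) = 8.9443  (label B)
d(q,P1) = 8.0623  (label B)
d(q,P2) = 9.2195  (label A)
Votes: A=1, B=2
Majority → B

B


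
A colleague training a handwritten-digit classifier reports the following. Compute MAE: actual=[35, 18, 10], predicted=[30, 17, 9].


Absolute errors: |35-30|=5, |18-17|=1, |10-9|=1
Sum = 7
MAE = 7/3 = 7/3

7/3


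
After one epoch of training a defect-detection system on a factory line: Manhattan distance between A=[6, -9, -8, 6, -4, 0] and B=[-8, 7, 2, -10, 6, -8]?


d = |6+ 8| + |-9-7| + |-8-2| + |6+ 10| + |-4-6| + |0+ 8|
  = 14 + 16 + 10 + 16 + 10 + 8
  = 74

74


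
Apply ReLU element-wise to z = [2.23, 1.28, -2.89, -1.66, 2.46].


ReLU(2.23) = max(0, 2.23) = 2.23
ReLU(1.28) = max(0, 1.28) = 1.28
ReLU(-2.89) = max(0, -2.89) = 0.0
ReLU(-1.66) = max(0, -1.66) = 0.0
ReLU(2.46) = max(0, 2.46) = 2.46
result = [2.23, 1.28, 0.0, 0.0, 2.46]

[2.23, 1.28, 0.0, 0.0, 2.46]


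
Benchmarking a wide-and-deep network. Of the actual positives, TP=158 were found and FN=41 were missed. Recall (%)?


Recall = TP/(TP+FN)
= 158/(158+41)
= 158/199 = 79.4%

79.4%


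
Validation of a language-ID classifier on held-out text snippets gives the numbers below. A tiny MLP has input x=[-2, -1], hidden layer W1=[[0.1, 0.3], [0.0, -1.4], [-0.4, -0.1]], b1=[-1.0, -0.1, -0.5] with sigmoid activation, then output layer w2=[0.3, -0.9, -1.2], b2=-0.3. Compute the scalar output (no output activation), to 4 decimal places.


z1[0] = (0.1)·(-2) + (0.3)·(-1) - 1.0 = -1.5
z1[1] = (0.0)·(-2) + (-1.4)·(-1) - 0.1 = 1.3
z1[2] = (-0.4)·(-2) + (-0.1)·(-1) - 0.5 = 0.4
h = sigmoid(z1) = [0.1824, 0.7858, 0.5987]
output = (0.3)·(0.1824) + (-0.9)·(0.7858) + (-1.2)·(0.5987) - 0.3 = -1.6709

-1.6709


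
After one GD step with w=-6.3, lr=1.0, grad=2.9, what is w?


w_new = w - α·∇
= -6.3 - 1.0·2.9
= -6.3 - 2.9
= -9.2

-9.2


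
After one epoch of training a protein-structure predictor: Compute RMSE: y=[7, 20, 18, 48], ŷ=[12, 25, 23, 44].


MSE = 91/4 = 22.75
RMSE = √(91/4) = 4.7697

4.7697


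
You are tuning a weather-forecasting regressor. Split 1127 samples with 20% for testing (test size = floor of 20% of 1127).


Test = ⌊1127·20/100⌋ = 225
Train = 1127 - 225 = 902

Train: 902, Test: 225


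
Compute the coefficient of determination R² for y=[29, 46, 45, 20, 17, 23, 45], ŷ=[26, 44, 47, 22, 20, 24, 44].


ȳ = 32.1429
SS_res = Σ(y-ŷ)² = 32
SS_tot = Σ(y-ȳ)² = 992.86
R² = 1 - SS_res/SS_tot = 1 - 0.0322 = 0.9678

0.9678


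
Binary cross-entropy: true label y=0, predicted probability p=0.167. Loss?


BCE = -[y·ln(p) + (1-y)·ln(1-p)]
= -0 - 1·ln(1-0.167)
= -ln(0.833) = 0.1827

0.1827


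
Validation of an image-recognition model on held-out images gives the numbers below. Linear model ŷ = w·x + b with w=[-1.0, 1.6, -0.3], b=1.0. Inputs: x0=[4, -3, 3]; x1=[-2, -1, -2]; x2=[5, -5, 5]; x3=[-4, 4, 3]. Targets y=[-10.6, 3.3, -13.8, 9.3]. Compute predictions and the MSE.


ŷ0 = (-1.0)·(4) + (1.6)·(-3) + (-0.3)·(3) + 1.0 = -8.7
ŷ1 = (-1.0)·(-2) + (1.6)·(-1) + (-0.3)·(-2) + 1.0 = 2.0
ŷ2 = (-1.0)·(5) + (1.6)·(-5) + (-0.3)·(5) + 1.0 = -13.5
ŷ3 = (-1.0)·(-4) + (1.6)·(4) + (-0.3)·(3) + 1.0 = 10.5
errors² = [3.61, 1.69, 0.09, 1.44]
MSE = 6.8300/4 = 1.7075

1.7075


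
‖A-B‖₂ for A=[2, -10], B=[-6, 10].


d = √((2+ 6)² + (-10-10)²)
  = √(64 + 400)
  = √464 = 21.5407

21.5407


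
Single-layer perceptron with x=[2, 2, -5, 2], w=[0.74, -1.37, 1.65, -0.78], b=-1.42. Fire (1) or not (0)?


z = (2)·(0.74) + (2)·(-1.37) + (-5)·(1.65) + (2)·(-0.78) - 1.42
  = -12.49
step(z) = 0 (z<0)

0


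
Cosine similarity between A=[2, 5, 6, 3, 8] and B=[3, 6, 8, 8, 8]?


A·B = 2·3 + 5·6 + 6·8 + 3·8 + 8·8 = 172
‖A‖ = √138 = 11.7473, ‖B‖ = √237 = 15.3948
cos = 172/(√138·√237) = 172/√32706 = 0.9511

0.9511


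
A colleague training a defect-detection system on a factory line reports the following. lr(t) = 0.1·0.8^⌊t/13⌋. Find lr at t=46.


n_drops = ⌊46/13⌋ = 3
lr = 0.1·0.8^3 = 0.1·0.512 = 0.0512

0.0512


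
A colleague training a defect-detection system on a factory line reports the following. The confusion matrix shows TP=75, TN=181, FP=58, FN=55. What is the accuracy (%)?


Accuracy = (TP+TN)/(TP+TN+FP+FN)
= (75+181)/(369)
= 256/369 = 69.38%

69.38%


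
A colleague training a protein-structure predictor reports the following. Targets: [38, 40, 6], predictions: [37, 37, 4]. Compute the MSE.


Squared errors: (38-37)²=1, (40-37)²=9, (6-4)²=4
Sum = 14
MSE = 14/3 = 14/3

14/3


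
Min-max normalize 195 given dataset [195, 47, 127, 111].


min=47, max=195
(195-47)/(195-47) = 148/148 = 1.0

1.0


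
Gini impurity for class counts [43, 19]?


Probabilities: [43/62, 19/62] ≈ [0.6935, 0.3065]
Σpᵢ² = (1849 + 361)/62² = 2210/3844
Gini = 1 - Σpᵢ² = 1 - 2210/3844 = 0.4251

0.4251


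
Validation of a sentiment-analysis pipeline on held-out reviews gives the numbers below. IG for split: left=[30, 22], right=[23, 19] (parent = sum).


Parent = [53, 41], H_parent = 0.9882
H_left = 0.9829 (n=52), H_right = 0.9934 (n=42)
H_children = (52/94)·0.9829 + (42/94)·0.9934 = 0.9876
IG = 0.9882 - 0.9876 = 0.0006

0.0006


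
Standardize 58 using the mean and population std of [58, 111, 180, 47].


μ = 99, σ = 52.6545
z = (58 - 99)/52.6545 = -0.7787

-0.7787


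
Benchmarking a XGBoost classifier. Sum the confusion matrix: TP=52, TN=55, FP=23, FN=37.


Total = TP + TN + FP + FN
= 52 + 55 + 23 + 37
= 167
(Predicted positive: 75, predicted negative: 92)

167


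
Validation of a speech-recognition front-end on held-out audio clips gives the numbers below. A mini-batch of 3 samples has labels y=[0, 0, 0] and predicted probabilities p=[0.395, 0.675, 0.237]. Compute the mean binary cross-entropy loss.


L[0] = -ln(1-0.395) = -ln(0.605) = 0.5025
L[1] = -ln(1-0.675) = -ln(0.325) = 1.1239
L[2] = -ln(1-0.237) = -ln(0.763) = 0.2705
mean = (0.5025 + 1.1239 + 0.2705)/3 = 0.6323

0.6323
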